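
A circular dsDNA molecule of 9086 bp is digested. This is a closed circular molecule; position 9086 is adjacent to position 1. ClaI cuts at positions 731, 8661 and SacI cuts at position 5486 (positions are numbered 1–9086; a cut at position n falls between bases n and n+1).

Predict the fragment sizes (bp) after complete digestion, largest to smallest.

Combined cut positions (sorted): 731, 5486, 8661.
Circular molecule, 3 cuts → 3 fragments:
  5486 − 731 = 4755 bp
  8661 − 5486 = 3175 bp
  wrap: 9086 − 8661 + 731 = 1156 bp
Sorted largest to smallest: 4755, 3175, 1156 bp.

4755, 3175, 1156 bp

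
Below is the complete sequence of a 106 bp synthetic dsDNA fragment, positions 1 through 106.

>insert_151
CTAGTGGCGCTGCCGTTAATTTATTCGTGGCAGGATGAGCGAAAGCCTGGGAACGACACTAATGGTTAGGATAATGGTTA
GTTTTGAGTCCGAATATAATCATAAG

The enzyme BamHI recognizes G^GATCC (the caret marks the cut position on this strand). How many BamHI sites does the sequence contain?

No occurrence of GGATCC is present in the sequence.
BamHI does not cut: 0 sites.

0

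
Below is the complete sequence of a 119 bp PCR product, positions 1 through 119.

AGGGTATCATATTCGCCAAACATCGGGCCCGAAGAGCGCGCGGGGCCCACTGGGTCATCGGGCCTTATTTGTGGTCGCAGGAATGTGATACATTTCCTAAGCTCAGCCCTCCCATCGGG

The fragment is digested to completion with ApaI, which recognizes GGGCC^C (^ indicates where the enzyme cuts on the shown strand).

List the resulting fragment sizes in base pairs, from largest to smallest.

72, 29, 18 bp

ApaI sites (GGGCCC) start at positions 25, 43.
ApaI cuts after base 5 of each site (before the last base), so after positions 29, 47.
Linear molecule, 2 cuts → 3 fragments:
  1–29 → 29 bp
  30–47 → 18 bp
  48–119 → 72 bp
Sorted largest to smallest: 72, 29, 18 bp.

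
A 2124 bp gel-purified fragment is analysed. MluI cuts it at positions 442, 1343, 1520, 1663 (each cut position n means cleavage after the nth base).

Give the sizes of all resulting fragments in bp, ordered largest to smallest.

Linear molecule, 4 cuts → 5 fragments:
  442 − 0 = 442 bp
  1343 − 442 = 901 bp
  1520 − 1343 = 177 bp
  1663 − 1520 = 143 bp
  2124 − 1663 = 461 bp
Sorted largest to smallest: 901, 461, 442, 177, 143 bp.

901, 461, 442, 177, 143 bp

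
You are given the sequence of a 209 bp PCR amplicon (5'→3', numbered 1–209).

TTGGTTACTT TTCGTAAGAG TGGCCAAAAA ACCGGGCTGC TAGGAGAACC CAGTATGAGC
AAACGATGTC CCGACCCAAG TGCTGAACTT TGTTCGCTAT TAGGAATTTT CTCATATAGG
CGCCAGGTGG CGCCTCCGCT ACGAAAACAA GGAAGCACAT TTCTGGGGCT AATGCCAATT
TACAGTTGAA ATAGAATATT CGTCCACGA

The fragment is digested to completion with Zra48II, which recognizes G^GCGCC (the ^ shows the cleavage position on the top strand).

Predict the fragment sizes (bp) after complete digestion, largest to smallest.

119, 80, 10 bp

Zra48II sites (GGCGCC) start at positions 119, 129.
Zra48II cuts after the first base of each site, so after positions 119, 129.
Linear molecule, 2 cuts → 3 fragments:
  1–119 → 119 bp
  120–129 → 10 bp
  130–209 → 80 bp
Sorted largest to smallest: 119, 80, 10 bp.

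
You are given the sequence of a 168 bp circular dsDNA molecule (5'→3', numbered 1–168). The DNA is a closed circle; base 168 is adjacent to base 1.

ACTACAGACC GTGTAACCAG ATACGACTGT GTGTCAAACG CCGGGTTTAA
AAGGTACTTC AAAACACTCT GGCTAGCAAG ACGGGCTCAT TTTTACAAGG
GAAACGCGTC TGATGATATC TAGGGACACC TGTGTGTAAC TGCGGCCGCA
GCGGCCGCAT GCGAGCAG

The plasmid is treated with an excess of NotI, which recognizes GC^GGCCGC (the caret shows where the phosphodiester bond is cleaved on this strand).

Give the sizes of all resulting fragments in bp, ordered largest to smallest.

NotI sites (GCGGCCGC) start at positions 142, 151.
NotI cuts after base 2 of each site, so after positions 143, 152.
Circular molecule, 2 cuts → 2 fragments:
  144–152 → 9 bp
  153–168 then 1–143 → 16 + 143 = 159 bp
Sorted largest to smallest: 159, 9 bp.

159, 9 bp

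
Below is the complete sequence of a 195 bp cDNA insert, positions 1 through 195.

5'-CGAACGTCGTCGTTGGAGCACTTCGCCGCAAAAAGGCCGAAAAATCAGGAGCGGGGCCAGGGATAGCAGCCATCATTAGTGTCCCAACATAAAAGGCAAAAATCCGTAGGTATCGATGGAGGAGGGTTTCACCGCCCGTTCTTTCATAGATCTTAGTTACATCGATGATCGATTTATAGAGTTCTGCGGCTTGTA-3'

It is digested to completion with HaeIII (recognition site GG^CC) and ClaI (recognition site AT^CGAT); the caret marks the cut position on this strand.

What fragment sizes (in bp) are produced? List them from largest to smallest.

HaeIII sites (GGCC) start at positions 35, 55.
HaeIII cuts after base 2 of each site, so after positions 36, 56.
ClaI sites (ATCGAT) start at positions 112, 161, 168.
ClaI cuts after base 2 of each site, so after positions 113, 162, 169.
Combined cut positions: 36, 56, 113, 162, 169.
Linear molecule, 5 cuts → 6 fragments:
  1–36 → 36 bp
  37–56 → 20 bp
  57–113 → 57 bp
  114–162 → 49 bp
  163–169 → 7 bp
  170–195 → 26 bp
Sorted largest to smallest: 57, 49, 36, 26, 20, 7 bp.

57, 49, 36, 26, 20, 7 bp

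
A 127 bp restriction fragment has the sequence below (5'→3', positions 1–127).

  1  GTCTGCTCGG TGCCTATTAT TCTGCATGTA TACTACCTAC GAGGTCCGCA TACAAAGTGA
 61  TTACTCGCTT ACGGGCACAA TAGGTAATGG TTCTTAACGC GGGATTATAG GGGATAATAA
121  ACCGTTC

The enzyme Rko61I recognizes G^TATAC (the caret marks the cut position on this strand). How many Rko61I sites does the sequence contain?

GTATAC occurs starting at position 28.
Rko61I cuts at 1 site.

1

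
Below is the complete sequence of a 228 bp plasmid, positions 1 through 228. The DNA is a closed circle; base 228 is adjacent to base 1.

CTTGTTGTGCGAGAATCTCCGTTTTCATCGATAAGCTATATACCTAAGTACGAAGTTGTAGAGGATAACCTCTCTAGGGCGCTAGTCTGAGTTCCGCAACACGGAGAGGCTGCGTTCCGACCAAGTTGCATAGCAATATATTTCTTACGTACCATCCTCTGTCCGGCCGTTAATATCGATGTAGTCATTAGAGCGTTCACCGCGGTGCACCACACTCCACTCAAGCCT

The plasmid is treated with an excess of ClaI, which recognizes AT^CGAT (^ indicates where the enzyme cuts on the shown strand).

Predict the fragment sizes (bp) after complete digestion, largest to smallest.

ClaI sites (ATCGAT) start at positions 27, 175.
ClaI cuts after base 2 of each site, so after positions 28, 176.
Circular molecule, 2 cuts → 2 fragments:
  29–176 → 148 bp
  177–228 then 1–28 → 52 + 28 = 80 bp
Sorted largest to smallest: 148, 80 bp.

148, 80 bp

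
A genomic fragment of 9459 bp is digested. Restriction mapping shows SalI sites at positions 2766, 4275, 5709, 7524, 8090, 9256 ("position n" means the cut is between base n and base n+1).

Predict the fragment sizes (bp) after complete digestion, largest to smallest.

2766, 1815, 1509, 1434, 1166, 566, 203 bp

Linear molecule, 6 cuts → 7 fragments:
  2766 − 0 = 2766 bp
  4275 − 2766 = 1509 bp
  5709 − 4275 = 1434 bp
  7524 − 5709 = 1815 bp
  8090 − 7524 = 566 bp
  9256 − 8090 = 1166 bp
  9459 − 9256 = 203 bp
Sorted largest to smallest: 2766, 1815, 1509, 1434, 1166, 566, 203 bp.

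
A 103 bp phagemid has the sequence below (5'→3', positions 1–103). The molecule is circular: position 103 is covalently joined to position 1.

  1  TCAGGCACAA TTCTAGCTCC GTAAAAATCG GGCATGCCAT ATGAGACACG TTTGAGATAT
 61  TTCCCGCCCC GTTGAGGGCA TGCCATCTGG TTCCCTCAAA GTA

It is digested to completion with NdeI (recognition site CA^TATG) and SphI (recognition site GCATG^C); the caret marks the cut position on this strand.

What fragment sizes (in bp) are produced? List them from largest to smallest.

57, 43, 3 bp

The NdeI site (CATATG) starts at position 38.
NdeI cuts after base 2 of each site, so after position 39.
SphI sites (GCATGC) start at positions 32, 78.
SphI cuts after base 5 of each site (before the last base), so after positions 36, 82.
Combined cut positions: 36, 39, 82.
Circular molecule, 3 cuts → 3 fragments:
  37–39 → 3 bp
  40–82 → 43 bp
  83–103 then 1–36 → 21 + 36 = 57 bp
Sorted largest to smallest: 57, 43, 3 bp.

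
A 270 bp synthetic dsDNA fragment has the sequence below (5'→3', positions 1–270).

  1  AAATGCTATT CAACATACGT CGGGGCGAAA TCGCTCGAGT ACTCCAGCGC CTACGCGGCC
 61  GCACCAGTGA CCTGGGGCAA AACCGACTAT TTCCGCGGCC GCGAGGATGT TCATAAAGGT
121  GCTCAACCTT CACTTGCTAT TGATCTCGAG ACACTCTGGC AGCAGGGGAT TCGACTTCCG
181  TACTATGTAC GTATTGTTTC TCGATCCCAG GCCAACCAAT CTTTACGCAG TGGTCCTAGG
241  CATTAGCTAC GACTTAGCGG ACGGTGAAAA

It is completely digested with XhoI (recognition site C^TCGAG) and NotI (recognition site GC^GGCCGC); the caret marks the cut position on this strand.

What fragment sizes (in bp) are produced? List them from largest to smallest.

125, 49, 40, 34, 22 bp

XhoI sites (CTCGAG) start at positions 34, 145.
XhoI cuts after the first base of each site, so after positions 34, 145.
NotI sites (GCGGCCGC) start at positions 55, 95.
NotI cuts after base 2 of each site, so after positions 56, 96.
Combined cut positions: 34, 56, 96, 145.
Linear molecule, 4 cuts → 5 fragments:
  1–34 → 34 bp
  35–56 → 22 bp
  57–96 → 40 bp
  97–145 → 49 bp
  146–270 → 125 bp
Sorted largest to smallest: 125, 49, 40, 34, 22 bp.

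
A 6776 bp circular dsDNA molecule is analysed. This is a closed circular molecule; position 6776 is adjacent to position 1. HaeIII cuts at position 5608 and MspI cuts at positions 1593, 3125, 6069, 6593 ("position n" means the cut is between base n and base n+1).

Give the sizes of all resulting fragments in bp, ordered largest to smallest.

2483, 1776, 1532, 524, 461 bp

Combined cut positions (sorted): 1593, 3125, 5608, 6069, 6593.
Circular molecule, 5 cuts → 5 fragments:
  3125 − 1593 = 1532 bp
  5608 − 3125 = 2483 bp
  6069 − 5608 = 461 bp
  6593 − 6069 = 524 bp
  wrap: 6776 − 6593 + 1593 = 1776 bp
Sorted largest to smallest: 2483, 1776, 1532, 524, 461 bp.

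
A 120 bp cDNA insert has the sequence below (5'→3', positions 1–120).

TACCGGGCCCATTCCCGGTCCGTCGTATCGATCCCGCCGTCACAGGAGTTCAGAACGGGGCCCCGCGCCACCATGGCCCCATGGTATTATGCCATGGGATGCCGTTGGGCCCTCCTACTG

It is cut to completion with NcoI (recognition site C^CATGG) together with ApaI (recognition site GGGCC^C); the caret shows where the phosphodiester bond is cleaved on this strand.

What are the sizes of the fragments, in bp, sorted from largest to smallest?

NcoI sites (CCATGG) start at positions 71, 79, 92.
NcoI cuts after the first base of each site, so after positions 71, 79, 92.
ApaI sites (GGGCCC) start at positions 5, 58, 107.
ApaI cuts after base 5 of each site (before the last base), so after positions 9, 62, 111.
Combined cut positions: 9, 62, 71, 79, 92, 111.
Linear molecule, 6 cuts → 7 fragments:
  1–9 → 9 bp
  10–62 → 53 bp
  63–71 → 9 bp
  72–79 → 8 bp
  80–92 → 13 bp
  93–111 → 19 bp
  112–120 → 9 bp
Sorted largest to smallest: 53, 19, 13, 9, 9, 9, 8 bp.

53, 19, 13, 9, 9, 9, 8 bp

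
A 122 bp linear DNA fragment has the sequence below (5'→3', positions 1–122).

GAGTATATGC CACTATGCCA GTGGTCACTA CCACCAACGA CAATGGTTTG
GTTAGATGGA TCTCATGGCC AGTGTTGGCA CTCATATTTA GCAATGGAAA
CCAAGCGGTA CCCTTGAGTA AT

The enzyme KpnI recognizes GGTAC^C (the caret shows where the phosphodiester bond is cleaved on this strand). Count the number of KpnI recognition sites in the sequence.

1

GGTACC occurs starting at position 107.
KpnI cuts at 1 site.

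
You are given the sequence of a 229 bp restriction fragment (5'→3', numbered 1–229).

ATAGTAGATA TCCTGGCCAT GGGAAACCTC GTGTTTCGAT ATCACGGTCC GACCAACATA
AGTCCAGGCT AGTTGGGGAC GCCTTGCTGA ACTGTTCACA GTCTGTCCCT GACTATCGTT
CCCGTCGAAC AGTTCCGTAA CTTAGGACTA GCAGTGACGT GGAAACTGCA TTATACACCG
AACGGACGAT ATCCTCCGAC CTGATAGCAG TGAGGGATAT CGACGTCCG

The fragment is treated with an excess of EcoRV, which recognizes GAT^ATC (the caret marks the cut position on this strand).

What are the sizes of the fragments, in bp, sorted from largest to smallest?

EcoRV sites (GATATC) start at positions 7, 38, 188, 216.
EcoRV cuts after base 3 of each site, so after positions 9, 40, 190, 218.
Linear molecule, 4 cuts → 5 fragments:
  1–9 → 9 bp
  10–40 → 31 bp
  41–190 → 150 bp
  191–218 → 28 bp
  219–229 → 11 bp
Sorted largest to smallest: 150, 31, 28, 11, 9 bp.

150, 31, 28, 11, 9 bp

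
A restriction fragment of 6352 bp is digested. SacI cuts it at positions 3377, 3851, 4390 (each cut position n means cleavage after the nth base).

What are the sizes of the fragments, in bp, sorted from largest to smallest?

Linear molecule, 3 cuts → 4 fragments:
  3377 − 0 = 3377 bp
  3851 − 3377 = 474 bp
  4390 − 3851 = 539 bp
  6352 − 4390 = 1962 bp
Sorted largest to smallest: 3377, 1962, 539, 474 bp.

3377, 1962, 539, 474 bp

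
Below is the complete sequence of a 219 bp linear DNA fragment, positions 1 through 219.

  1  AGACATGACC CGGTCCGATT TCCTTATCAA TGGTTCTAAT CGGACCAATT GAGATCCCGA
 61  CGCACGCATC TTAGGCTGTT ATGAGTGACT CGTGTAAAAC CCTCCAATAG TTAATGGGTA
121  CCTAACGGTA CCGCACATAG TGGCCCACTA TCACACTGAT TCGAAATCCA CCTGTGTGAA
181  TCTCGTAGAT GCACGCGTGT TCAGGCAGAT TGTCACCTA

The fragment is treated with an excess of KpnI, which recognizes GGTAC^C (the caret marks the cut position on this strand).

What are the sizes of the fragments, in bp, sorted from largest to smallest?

KpnI sites (GGTACC) start at positions 117, 127.
KpnI cuts after base 5 of each site (before the last base), so after positions 121, 131.
Linear molecule, 2 cuts → 3 fragments:
  1–121 → 121 bp
  122–131 → 10 bp
  132–219 → 88 bp
Sorted largest to smallest: 121, 88, 10 bp.

121, 88, 10 bp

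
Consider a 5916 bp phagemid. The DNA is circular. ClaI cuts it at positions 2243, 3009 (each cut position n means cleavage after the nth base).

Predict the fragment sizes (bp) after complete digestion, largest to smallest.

5150, 766 bp

Circular molecule, 2 cuts → 2 fragments:
  3009 − 2243 = 766 bp
  wrap: 5916 − 3009 + 2243 = 5150 bp
Sorted largest to smallest: 5150, 766 bp.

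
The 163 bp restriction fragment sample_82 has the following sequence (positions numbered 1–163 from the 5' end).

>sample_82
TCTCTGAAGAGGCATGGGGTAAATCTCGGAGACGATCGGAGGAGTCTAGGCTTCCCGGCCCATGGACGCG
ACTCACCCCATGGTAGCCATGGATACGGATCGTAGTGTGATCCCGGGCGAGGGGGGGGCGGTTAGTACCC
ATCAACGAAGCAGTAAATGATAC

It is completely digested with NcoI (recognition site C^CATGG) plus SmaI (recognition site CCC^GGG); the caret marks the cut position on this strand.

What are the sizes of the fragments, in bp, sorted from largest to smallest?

NcoI sites (CCATGG) start at positions 60, 78, 87.
NcoI cuts after the first base of each site, so after positions 60, 78, 87.
The SmaI site (CCCGGG) starts at position 112.
SmaI cuts after base 3 of each site, so after position 114.
Combined cut positions: 60, 78, 87, 114.
Linear molecule, 4 cuts → 5 fragments:
  1–60 → 60 bp
  61–78 → 18 bp
  79–87 → 9 bp
  88–114 → 27 bp
  115–163 → 49 bp
Sorted largest to smallest: 60, 49, 27, 18, 9 bp.

60, 49, 27, 18, 9 bp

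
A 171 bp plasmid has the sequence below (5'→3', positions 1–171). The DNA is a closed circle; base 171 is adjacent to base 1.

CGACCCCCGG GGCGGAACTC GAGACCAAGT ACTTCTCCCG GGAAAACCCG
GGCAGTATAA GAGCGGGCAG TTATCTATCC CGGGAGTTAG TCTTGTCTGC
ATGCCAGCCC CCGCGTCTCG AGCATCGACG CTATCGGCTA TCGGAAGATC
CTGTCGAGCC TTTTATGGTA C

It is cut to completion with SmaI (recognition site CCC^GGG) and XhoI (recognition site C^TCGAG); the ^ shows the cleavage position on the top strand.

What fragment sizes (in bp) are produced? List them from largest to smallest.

SmaI sites (CCCGGG) start at positions 6, 37, 47, 79.
SmaI cuts after base 3 of each site, so after positions 8, 39, 49, 81.
XhoI sites (CTCGAG) start at positions 18, 117.
XhoI cuts after the first base of each site, so after positions 18, 117.
Combined cut positions: 8, 18, 39, 49, 81, 117.
Circular molecule, 6 cuts → 6 fragments:
  9–18 → 10 bp
  19–39 → 21 bp
  40–49 → 10 bp
  50–81 → 32 bp
  82–117 → 36 bp
  118–171 then 1–8 → 54 + 8 = 62 bp
Sorted largest to smallest: 62, 36, 32, 21, 10, 10 bp.

62, 36, 32, 21, 10, 10 bp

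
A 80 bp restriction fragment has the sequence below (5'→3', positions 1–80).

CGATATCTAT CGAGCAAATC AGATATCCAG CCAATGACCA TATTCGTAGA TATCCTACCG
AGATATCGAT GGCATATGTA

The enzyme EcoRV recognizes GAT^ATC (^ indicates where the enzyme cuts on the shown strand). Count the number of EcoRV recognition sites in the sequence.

4

GATATC occurs starting at positions 2, 22, 49, 62.
EcoRV cuts at 4 sites.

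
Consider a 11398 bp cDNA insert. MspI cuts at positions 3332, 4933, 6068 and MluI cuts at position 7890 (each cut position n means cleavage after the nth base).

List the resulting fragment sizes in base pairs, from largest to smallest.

3508, 3332, 1822, 1601, 1135 bp

Combined cut positions (sorted): 3332, 4933, 6068, 7890.
Linear molecule, 4 cuts → 5 fragments:
  3332 − 0 = 3332 bp
  4933 − 3332 = 1601 bp
  6068 − 4933 = 1135 bp
  7890 − 6068 = 1822 bp
  11398 − 7890 = 3508 bp
Sorted largest to smallest: 3508, 3332, 1822, 1601, 1135 bp.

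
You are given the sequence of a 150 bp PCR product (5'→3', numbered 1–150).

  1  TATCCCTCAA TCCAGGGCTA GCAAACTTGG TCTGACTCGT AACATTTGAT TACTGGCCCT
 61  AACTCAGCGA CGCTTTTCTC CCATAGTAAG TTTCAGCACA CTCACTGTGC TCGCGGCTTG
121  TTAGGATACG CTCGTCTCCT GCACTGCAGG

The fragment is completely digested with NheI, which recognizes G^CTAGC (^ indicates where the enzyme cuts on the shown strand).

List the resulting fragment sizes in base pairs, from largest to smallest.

The NheI site (GCTAGC) starts at position 17.
NheI cuts after the first base of each site, so after position 17.
Linear molecule, 1 cut → 2 fragments:
  1–17 → 17 bp
  18–150 → 133 bp
Sorted largest to smallest: 133, 17 bp.

133, 17 bp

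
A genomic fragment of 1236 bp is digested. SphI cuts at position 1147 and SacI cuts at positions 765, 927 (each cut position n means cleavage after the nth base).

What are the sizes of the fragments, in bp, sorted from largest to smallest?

Combined cut positions (sorted): 765, 927, 1147.
Linear molecule, 3 cuts → 4 fragments:
  765 − 0 = 765 bp
  927 − 765 = 162 bp
  1147 − 927 = 220 bp
  1236 − 1147 = 89 bp
Sorted largest to smallest: 765, 220, 162, 89 bp.

765, 220, 162, 89 bp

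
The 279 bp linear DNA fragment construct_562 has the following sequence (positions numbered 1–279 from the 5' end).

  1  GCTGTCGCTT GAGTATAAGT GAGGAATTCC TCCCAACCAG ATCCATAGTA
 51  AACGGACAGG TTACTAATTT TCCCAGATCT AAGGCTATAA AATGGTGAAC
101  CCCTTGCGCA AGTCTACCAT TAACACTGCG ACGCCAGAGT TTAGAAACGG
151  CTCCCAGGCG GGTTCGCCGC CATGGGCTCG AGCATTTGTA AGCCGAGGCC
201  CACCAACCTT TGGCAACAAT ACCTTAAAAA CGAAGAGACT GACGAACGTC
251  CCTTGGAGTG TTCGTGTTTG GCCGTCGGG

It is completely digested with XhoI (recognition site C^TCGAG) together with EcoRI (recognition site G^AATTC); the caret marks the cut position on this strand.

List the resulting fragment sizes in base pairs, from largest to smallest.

153, 102, 24 bp

The XhoI site (CTCGAG) starts at position 177.
XhoI cuts after the first base of each site, so after position 177.
The EcoRI site (GAATTC) starts at position 24.
EcoRI cuts after the first base of each site, so after position 24.
Combined cut positions: 24, 177.
Linear molecule, 2 cuts → 3 fragments:
  1–24 → 24 bp
  25–177 → 153 bp
  178–279 → 102 bp
Sorted largest to smallest: 153, 102, 24 bp.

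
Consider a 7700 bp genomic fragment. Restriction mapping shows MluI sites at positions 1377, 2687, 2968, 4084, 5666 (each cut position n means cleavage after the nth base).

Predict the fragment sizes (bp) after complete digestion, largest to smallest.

2034, 1582, 1377, 1310, 1116, 281 bp

Linear molecule, 5 cuts → 6 fragments:
  1377 − 0 = 1377 bp
  2687 − 1377 = 1310 bp
  2968 − 2687 = 281 bp
  4084 − 2968 = 1116 bp
  5666 − 4084 = 1582 bp
  7700 − 5666 = 2034 bp
Sorted largest to smallest: 2034, 1582, 1377, 1310, 1116, 281 bp.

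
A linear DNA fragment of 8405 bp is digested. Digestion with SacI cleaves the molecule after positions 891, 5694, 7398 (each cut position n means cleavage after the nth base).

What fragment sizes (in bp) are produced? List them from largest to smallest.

4803, 1704, 1007, 891 bp

Linear molecule, 3 cuts → 4 fragments:
  891 − 0 = 891 bp
  5694 − 891 = 4803 bp
  7398 − 5694 = 1704 bp
  8405 − 7398 = 1007 bp
Sorted largest to smallest: 4803, 1704, 1007, 891 bp.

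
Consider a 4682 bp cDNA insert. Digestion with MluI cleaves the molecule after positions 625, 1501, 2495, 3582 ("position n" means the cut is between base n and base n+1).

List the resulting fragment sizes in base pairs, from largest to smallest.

1100, 1087, 994, 876, 625 bp

Linear molecule, 4 cuts → 5 fragments:
  625 − 0 = 625 bp
  1501 − 625 = 876 bp
  2495 − 1501 = 994 bp
  3582 − 2495 = 1087 bp
  4682 − 3582 = 1100 bp
Sorted largest to smallest: 1100, 1087, 994, 876, 625 bp.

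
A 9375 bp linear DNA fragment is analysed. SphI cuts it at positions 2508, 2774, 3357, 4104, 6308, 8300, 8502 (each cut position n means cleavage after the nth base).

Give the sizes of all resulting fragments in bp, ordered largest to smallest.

Linear molecule, 7 cuts → 8 fragments:
  2508 − 0 = 2508 bp
  2774 − 2508 = 266 bp
  3357 − 2774 = 583 bp
  4104 − 3357 = 747 bp
  6308 − 4104 = 2204 bp
  8300 − 6308 = 1992 bp
  8502 − 8300 = 202 bp
  9375 − 8502 = 873 bp
Sorted largest to smallest: 2508, 2204, 1992, 873, 747, 583, 266, 202 bp.

2508, 2204, 1992, 873, 747, 583, 266, 202 bp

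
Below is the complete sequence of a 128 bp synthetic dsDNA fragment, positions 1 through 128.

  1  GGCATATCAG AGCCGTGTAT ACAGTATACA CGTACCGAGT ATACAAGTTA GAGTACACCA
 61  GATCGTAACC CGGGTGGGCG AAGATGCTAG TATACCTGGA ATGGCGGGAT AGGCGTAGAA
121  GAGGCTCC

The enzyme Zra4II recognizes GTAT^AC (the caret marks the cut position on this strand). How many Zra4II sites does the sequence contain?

GTATAC occurs starting at positions 17, 24, 39, 90.
Zra4II cuts at 4 sites.

4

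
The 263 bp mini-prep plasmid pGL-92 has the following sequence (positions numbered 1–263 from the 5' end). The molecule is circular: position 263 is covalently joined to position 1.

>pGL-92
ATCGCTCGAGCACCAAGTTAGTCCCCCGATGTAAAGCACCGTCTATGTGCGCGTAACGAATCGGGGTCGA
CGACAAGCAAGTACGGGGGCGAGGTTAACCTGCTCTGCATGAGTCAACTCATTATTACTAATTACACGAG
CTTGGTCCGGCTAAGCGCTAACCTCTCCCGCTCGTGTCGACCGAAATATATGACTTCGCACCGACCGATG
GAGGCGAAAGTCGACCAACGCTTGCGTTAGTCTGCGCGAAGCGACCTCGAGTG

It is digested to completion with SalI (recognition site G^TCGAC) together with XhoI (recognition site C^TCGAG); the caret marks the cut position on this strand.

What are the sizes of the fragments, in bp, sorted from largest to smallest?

110, 61, 44, 36, 12 bp

SalI sites (GTCGAC) start at positions 66, 176, 220.
SalI cuts after the first base of each site, so after positions 66, 176, 220.
XhoI sites (CTCGAG) start at positions 5, 256.
XhoI cuts after the first base of each site, so after positions 5, 256.
Combined cut positions: 5, 66, 176, 220, 256.
Circular molecule, 5 cuts → 5 fragments:
  6–66 → 61 bp
  67–176 → 110 bp
  177–220 → 44 bp
  221–256 → 36 bp
  257–263 then 1–5 → 7 + 5 = 12 bp
Sorted largest to smallest: 110, 61, 44, 36, 12 bp.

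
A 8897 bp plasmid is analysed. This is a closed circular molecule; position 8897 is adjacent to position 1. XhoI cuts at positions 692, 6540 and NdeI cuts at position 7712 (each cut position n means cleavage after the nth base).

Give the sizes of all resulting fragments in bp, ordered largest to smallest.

5848, 1877, 1172 bp

Combined cut positions (sorted): 692, 6540, 7712.
Circular molecule, 3 cuts → 3 fragments:
  6540 − 692 = 5848 bp
  7712 − 6540 = 1172 bp
  wrap: 8897 − 7712 + 692 = 1877 bp
Sorted largest to smallest: 5848, 1877, 1172 bp.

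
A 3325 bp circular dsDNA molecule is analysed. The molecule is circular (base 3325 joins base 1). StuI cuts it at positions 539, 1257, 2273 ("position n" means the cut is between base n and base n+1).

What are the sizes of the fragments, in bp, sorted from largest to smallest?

1591, 1016, 718 bp

Circular molecule, 3 cuts → 3 fragments:
  1257 − 539 = 718 bp
  2273 − 1257 = 1016 bp
  wrap: 3325 − 2273 + 539 = 1591 bp
Sorted largest to smallest: 1591, 1016, 718 bp.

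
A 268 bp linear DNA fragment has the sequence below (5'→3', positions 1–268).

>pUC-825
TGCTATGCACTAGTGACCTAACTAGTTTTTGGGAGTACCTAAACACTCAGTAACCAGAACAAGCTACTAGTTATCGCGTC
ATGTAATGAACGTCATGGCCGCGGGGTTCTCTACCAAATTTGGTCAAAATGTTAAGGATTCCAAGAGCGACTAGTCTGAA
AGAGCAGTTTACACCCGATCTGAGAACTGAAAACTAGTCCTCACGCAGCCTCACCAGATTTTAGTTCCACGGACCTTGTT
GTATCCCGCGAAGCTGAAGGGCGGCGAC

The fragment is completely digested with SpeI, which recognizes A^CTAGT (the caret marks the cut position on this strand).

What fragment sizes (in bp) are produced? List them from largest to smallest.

84, 75, 45, 43, 12, 9 bp

SpeI sites (ACTAGT) start at positions 9, 21, 66, 150, 193.
SpeI cuts after the first base of each site, so after positions 9, 21, 66, 150, 193.
Linear molecule, 5 cuts → 6 fragments:
  1–9 → 9 bp
  10–21 → 12 bp
  22–66 → 45 bp
  67–150 → 84 bp
  151–193 → 43 bp
  194–268 → 75 bp
Sorted largest to smallest: 84, 75, 45, 43, 12, 9 bp.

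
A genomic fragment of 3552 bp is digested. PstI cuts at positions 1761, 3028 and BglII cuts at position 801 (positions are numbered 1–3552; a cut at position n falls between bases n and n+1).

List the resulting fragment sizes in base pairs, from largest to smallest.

Combined cut positions (sorted): 801, 1761, 3028.
Linear molecule, 3 cuts → 4 fragments:
  801 − 0 = 801 bp
  1761 − 801 = 960 bp
  3028 − 1761 = 1267 bp
  3552 − 3028 = 524 bp
Sorted largest to smallest: 1267, 960, 801, 524 bp.

1267, 960, 801, 524 bp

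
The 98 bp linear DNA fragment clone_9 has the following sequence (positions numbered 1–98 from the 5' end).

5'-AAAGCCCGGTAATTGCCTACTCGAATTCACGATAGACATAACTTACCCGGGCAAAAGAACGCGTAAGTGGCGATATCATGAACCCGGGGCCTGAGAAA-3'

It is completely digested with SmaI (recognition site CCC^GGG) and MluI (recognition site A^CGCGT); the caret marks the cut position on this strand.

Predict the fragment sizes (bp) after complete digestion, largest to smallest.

SmaI sites (CCCGGG) start at positions 46, 83.
SmaI cuts after base 3 of each site, so after positions 48, 85.
The MluI site (ACGCGT) starts at position 59.
MluI cuts after the first base of each site, so after position 59.
Combined cut positions: 48, 59, 85.
Linear molecule, 3 cuts → 4 fragments:
  1–48 → 48 bp
  49–59 → 11 bp
  60–85 → 26 bp
  86–98 → 13 bp
Sorted largest to smallest: 48, 26, 13, 11 bp.

48, 26, 13, 11 bp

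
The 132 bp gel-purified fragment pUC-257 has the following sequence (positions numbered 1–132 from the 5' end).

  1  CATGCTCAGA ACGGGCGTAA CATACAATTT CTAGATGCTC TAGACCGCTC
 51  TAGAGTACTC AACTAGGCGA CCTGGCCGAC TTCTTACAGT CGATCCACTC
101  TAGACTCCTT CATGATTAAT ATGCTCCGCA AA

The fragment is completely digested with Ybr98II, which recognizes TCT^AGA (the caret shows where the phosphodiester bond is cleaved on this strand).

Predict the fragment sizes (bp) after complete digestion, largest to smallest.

50, 32, 31, 10, 9 bp

Ybr98II sites (TCTAGA) start at positions 30, 39, 49, 99.
Ybr98II cuts after base 3 of each site, so after positions 32, 41, 51, 101.
Linear molecule, 4 cuts → 5 fragments:
  1–32 → 32 bp
  33–41 → 9 bp
  42–51 → 10 bp
  52–101 → 50 bp
  102–132 → 31 bp
Sorted largest to smallest: 50, 32, 31, 10, 9 bp.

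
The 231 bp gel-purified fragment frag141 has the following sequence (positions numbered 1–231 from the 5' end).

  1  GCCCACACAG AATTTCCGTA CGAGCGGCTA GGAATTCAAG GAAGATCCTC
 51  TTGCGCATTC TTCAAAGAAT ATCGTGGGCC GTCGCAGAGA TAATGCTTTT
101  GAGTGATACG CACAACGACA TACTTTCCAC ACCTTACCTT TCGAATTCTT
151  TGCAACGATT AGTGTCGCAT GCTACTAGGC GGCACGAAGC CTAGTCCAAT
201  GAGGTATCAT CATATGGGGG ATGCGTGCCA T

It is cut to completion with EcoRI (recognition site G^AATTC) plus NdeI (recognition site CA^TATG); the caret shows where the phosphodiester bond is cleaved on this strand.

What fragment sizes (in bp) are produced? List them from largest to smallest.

EcoRI sites (GAATTC) start at positions 32, 143.
EcoRI cuts after the first base of each site, so after positions 32, 143.
The NdeI site (CATATG) starts at position 211.
NdeI cuts after base 2 of each site, so after position 212.
Combined cut positions: 32, 143, 212.
Linear molecule, 3 cuts → 4 fragments:
  1–32 → 32 bp
  33–143 → 111 bp
  144–212 → 69 bp
  213–231 → 19 bp
Sorted largest to smallest: 111, 69, 32, 19 bp.

111, 69, 32, 19 bp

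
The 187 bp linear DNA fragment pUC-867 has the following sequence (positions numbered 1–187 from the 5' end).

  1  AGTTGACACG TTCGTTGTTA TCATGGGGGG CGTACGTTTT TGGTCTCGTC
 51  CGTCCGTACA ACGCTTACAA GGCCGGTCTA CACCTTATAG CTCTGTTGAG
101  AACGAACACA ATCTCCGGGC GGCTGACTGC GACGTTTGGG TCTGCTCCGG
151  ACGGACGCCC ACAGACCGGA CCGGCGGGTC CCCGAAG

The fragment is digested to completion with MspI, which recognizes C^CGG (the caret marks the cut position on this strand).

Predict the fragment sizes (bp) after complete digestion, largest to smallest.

MspI sites (CCGG) start at positions 73, 115, 147, 166, 171.
MspI cuts after the first base of each site, so after positions 73, 115, 147, 166, 171.
Linear molecule, 5 cuts → 6 fragments:
  1–73 → 73 bp
  74–115 → 42 bp
  116–147 → 32 bp
  148–166 → 19 bp
  167–171 → 5 bp
  172–187 → 16 bp
Sorted largest to smallest: 73, 42, 32, 19, 16, 5 bp.

73, 42, 32, 19, 16, 5 bp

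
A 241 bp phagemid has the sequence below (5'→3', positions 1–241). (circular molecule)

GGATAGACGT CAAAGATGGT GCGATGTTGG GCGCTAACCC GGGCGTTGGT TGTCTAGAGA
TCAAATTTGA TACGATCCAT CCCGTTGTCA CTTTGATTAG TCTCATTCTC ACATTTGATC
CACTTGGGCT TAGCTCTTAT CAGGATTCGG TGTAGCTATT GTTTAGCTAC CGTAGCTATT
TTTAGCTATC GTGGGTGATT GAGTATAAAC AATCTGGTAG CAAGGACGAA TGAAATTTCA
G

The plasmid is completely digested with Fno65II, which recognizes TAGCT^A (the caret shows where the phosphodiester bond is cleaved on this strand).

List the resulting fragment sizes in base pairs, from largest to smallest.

Fno65II sites (TAGCTA) start at positions 153, 164, 173, 183.
Fno65II cuts after base 5 of each site (before the last base), so after positions 157, 168, 177, 187.
Circular molecule, 4 cuts → 4 fragments:
  158–168 → 11 bp
  169–177 → 9 bp
  178–187 → 10 bp
  188–241 then 1–157 → 54 + 157 = 211 bp
Sorted largest to smallest: 211, 11, 10, 9 bp.

211, 11, 10, 9 bp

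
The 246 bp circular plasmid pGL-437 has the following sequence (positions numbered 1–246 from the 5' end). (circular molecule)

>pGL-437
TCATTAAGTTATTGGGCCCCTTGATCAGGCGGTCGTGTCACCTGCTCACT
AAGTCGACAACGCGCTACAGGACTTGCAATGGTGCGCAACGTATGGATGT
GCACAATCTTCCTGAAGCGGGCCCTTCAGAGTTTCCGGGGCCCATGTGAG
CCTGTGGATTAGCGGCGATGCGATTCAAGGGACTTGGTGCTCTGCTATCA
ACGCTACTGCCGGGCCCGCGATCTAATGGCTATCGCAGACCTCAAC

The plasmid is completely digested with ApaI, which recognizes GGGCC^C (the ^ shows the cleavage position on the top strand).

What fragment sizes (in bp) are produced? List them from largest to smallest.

ApaI sites (GGGCCC) start at positions 14, 119, 138, 212.
ApaI cuts after base 5 of each site (before the last base), so after positions 18, 123, 142, 216.
Circular molecule, 4 cuts → 4 fragments:
  19–123 → 105 bp
  124–142 → 19 bp
  143–216 → 74 bp
  217–246 then 1–18 → 30 + 18 = 48 bp
Sorted largest to smallest: 105, 74, 48, 19 bp.

105, 74, 48, 19 bp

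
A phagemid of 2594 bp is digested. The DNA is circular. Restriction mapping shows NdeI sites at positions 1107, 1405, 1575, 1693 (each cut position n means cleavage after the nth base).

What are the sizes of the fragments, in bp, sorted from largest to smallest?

2008, 298, 170, 118 bp

Circular molecule, 4 cuts → 4 fragments:
  1405 − 1107 = 298 bp
  1575 − 1405 = 170 bp
  1693 − 1575 = 118 bp
  wrap: 2594 − 1693 + 1107 = 2008 bp
Sorted largest to smallest: 2008, 298, 170, 118 bp.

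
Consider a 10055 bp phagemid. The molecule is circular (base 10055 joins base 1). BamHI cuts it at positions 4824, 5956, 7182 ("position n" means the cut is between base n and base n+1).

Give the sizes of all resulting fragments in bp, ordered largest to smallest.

7697, 1226, 1132 bp

Circular molecule, 3 cuts → 3 fragments:
  5956 − 4824 = 1132 bp
  7182 − 5956 = 1226 bp
  wrap: 10055 − 7182 + 4824 = 7697 bp
Sorted largest to smallest: 7697, 1226, 1132 bp.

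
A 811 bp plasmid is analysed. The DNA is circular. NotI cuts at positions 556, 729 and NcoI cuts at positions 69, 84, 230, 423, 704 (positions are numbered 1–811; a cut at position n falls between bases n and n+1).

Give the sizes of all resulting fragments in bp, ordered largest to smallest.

193, 151, 148, 146, 133, 25, 15 bp

Combined cut positions (sorted): 69, 84, 230, 423, 556, 704, 729.
Circular molecule, 7 cuts → 7 fragments:
  84 − 69 = 15 bp
  230 − 84 = 146 bp
  423 − 230 = 193 bp
  556 − 423 = 133 bp
  704 − 556 = 148 bp
  729 − 704 = 25 bp
  wrap: 811 − 729 + 69 = 151 bp
Sorted largest to smallest: 193, 151, 148, 146, 133, 25, 15 bp.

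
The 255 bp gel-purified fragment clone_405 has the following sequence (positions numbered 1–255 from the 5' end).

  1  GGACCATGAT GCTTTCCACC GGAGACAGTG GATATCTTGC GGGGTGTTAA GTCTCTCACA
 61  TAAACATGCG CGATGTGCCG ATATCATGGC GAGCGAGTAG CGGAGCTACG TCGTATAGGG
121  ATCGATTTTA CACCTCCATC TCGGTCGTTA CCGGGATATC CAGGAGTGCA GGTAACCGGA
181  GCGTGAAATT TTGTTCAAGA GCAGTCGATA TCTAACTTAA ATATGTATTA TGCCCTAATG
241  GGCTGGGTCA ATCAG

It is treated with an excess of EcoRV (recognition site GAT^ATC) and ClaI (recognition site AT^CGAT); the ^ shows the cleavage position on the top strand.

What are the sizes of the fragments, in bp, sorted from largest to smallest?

52, 49, 46, 40, 35, 33 bp

EcoRV sites (GATATC) start at positions 31, 80, 155, 207.
EcoRV cuts after base 3 of each site, so after positions 33, 82, 157, 209.
The ClaI site (ATCGAT) starts at position 121.
ClaI cuts after base 2 of each site, so after position 122.
Combined cut positions: 33, 82, 122, 157, 209.
Linear molecule, 5 cuts → 6 fragments:
  1–33 → 33 bp
  34–82 → 49 bp
  83–122 → 40 bp
  123–157 → 35 bp
  158–209 → 52 bp
  210–255 → 46 bp
Sorted largest to smallest: 52, 49, 46, 40, 35, 33 bp.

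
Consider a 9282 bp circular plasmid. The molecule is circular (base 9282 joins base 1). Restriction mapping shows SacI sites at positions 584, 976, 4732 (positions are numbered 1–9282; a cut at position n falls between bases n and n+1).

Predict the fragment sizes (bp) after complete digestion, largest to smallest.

Circular molecule, 3 cuts → 3 fragments:
  976 − 584 = 392 bp
  4732 − 976 = 3756 bp
  wrap: 9282 − 4732 + 584 = 5134 bp
Sorted largest to smallest: 5134, 3756, 392 bp.

5134, 3756, 392 bp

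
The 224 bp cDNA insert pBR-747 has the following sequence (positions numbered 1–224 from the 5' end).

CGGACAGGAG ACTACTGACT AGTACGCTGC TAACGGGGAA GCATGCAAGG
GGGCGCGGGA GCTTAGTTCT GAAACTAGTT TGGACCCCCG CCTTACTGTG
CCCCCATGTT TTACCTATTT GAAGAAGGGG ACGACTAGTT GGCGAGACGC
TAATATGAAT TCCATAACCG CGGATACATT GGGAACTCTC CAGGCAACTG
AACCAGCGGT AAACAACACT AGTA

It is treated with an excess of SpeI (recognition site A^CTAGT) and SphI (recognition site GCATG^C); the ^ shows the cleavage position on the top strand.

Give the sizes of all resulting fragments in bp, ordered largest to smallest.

84, 60, 29, 27, 18, 6 bp

SpeI sites (ACTAGT) start at positions 18, 74, 134, 218.
SpeI cuts after the first base of each site, so after positions 18, 74, 134, 218.
The SphI site (GCATGC) starts at position 41.
SphI cuts after base 5 of each site (before the last base), so after position 45.
Combined cut positions: 18, 45, 74, 134, 218.
Linear molecule, 5 cuts → 6 fragments:
  1–18 → 18 bp
  19–45 → 27 bp
  46–74 → 29 bp
  75–134 → 60 bp
  135–218 → 84 bp
  219–224 → 6 bp
Sorted largest to smallest: 84, 60, 29, 27, 18, 6 bp.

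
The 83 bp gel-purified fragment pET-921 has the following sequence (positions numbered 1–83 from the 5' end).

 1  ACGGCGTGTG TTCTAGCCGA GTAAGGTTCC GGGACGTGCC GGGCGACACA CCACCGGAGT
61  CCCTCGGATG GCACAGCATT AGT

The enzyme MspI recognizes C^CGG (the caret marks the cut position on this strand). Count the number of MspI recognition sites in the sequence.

CCGG occurs starting at positions 29, 39, 54.
MspI cuts at 3 sites.

3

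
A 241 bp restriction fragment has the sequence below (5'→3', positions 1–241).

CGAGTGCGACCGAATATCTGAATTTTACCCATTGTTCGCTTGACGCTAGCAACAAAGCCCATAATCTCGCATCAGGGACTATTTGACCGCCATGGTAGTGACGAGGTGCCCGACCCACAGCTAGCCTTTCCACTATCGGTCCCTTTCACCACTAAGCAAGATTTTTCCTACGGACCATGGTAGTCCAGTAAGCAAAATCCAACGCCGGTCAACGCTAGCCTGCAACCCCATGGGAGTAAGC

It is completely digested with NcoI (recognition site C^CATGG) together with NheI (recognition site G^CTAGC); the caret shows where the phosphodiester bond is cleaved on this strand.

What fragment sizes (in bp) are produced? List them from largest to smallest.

NcoI sites (CCATGG) start at positions 90, 175, 228.
NcoI cuts after the first base of each site, so after positions 90, 175, 228.
NheI sites (GCTAGC) start at positions 45, 120, 214.
NheI cuts after the first base of each site, so after positions 45, 120, 214.
Combined cut positions: 45, 90, 120, 175, 214, 228.
Linear molecule, 6 cuts → 7 fragments:
  1–45 → 45 bp
  46–90 → 45 bp
  91–120 → 30 bp
  121–175 → 55 bp
  176–214 → 39 bp
  215–228 → 14 bp
  229–241 → 13 bp
Sorted largest to smallest: 55, 45, 45, 39, 30, 14, 13 bp.

55, 45, 45, 39, 30, 14, 13 bp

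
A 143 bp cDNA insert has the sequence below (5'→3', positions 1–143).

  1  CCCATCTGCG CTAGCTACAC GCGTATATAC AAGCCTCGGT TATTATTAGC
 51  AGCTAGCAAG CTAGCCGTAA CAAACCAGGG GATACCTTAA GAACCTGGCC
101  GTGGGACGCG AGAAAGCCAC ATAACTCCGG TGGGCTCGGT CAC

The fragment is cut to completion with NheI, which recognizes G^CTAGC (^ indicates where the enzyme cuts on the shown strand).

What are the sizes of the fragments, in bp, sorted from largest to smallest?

NheI sites (GCTAGC) start at positions 10, 52, 60.
NheI cuts after the first base of each site, so after positions 10, 52, 60.
Linear molecule, 3 cuts → 4 fragments:
  1–10 → 10 bp
  11–52 → 42 bp
  53–60 → 8 bp
  61–143 → 83 bp
Sorted largest to smallest: 83, 42, 10, 8 bp.

83, 42, 10, 8 bp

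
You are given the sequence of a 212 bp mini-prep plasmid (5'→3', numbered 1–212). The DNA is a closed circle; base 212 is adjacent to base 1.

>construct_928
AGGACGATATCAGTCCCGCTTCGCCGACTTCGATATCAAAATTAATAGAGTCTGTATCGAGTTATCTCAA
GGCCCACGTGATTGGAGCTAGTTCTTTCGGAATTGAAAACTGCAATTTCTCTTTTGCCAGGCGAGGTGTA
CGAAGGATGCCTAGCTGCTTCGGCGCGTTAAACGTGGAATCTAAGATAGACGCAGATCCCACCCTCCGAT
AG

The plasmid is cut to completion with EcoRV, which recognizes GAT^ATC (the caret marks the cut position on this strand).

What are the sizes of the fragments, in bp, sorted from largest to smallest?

EcoRV sites (GATATC) start at positions 6, 32.
EcoRV cuts after base 3 of each site, so after positions 8, 34.
Circular molecule, 2 cuts → 2 fragments:
  9–34 → 26 bp
  35–212 then 1–8 → 178 + 8 = 186 bp
Sorted largest to smallest: 186, 26 bp.

186, 26 bp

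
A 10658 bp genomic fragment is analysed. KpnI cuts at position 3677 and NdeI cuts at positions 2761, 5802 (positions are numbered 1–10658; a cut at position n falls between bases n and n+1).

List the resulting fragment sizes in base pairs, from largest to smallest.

Combined cut positions (sorted): 2761, 3677, 5802.
Linear molecule, 3 cuts → 4 fragments:
  2761 − 0 = 2761 bp
  3677 − 2761 = 916 bp
  5802 − 3677 = 2125 bp
  10658 − 5802 = 4856 bp
Sorted largest to smallest: 4856, 2761, 2125, 916 bp.

4856, 2761, 2125, 916 bp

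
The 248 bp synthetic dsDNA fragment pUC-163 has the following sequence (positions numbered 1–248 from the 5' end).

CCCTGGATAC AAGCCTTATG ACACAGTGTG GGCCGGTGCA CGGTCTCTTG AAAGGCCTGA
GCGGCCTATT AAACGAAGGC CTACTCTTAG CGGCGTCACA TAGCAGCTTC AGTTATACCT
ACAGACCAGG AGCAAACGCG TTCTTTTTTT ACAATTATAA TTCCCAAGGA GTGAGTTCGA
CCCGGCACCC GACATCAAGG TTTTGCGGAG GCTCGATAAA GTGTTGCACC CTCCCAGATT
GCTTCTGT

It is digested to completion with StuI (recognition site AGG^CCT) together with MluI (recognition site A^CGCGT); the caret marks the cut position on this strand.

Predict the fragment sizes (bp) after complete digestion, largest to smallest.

112, 57, 55, 24 bp

StuI sites (AGGCCT) start at positions 53, 77.
StuI cuts after base 3 of each site, so after positions 55, 79.
The MluI site (ACGCGT) starts at position 136.
MluI cuts after the first base of each site, so after position 136.
Combined cut positions: 55, 79, 136.
Linear molecule, 3 cuts → 4 fragments:
  1–55 → 55 bp
  56–79 → 24 bp
  80–136 → 57 bp
  137–248 → 112 bp
Sorted largest to smallest: 112, 57, 55, 24 bp.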